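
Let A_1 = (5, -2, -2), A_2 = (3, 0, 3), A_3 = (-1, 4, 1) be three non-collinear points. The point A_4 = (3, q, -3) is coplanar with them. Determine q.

0

A normal to the plane is n = A_1A_2 × A_1A_3 = (-24, -24, 0).
A_4 lies in the plane iff n · A_1A_4 = 0.
This gives (-24)q + (0) = 0, so q = 0.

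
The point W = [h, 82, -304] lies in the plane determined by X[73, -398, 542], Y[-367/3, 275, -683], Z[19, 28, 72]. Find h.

The plane through X, Y, Z has equation 205540x − (76970/3)y − 46870z = -563300/3.
Substituting W: (205540)h + (36433900/3) = -563300/3, so h = -60.

-60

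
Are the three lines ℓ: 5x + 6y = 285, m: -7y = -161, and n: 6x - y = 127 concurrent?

No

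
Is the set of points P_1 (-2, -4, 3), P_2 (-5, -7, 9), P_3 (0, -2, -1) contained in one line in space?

P_1P_2 = (-3, -3, 6), P_1P_3 = (2, 2, -4).
P_1P_2 × P_1P_3 = (0, 0, 0).
The cross product vanishes, so the three points are collinear.

Yes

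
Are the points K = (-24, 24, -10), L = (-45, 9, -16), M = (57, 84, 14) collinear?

No

KL = (-21, -15, -6), KM = (81, 60, 24).
Comparing components 3 and 1: (-6)(81) − (-21)(24) = 18 ≠ 0, so KL and KM are not parallel and the points are not collinear.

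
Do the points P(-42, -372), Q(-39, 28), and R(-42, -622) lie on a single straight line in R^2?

No

PQ = (3, 400), PR = (0, -250).
If collinear, PR would be a scalar multiple of PQ. But (3)·(-250) ≠ (400)·(0) (difference -750), so they are not parallel; the points are not collinear.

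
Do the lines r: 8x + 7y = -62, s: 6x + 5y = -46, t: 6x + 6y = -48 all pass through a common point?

Yes

Intersecting r and s: solving the 2×2 system gives (x, y) = (-6, -2).
Substitute into t: (6)(-6) + (6)(-2) = -48.
This equals -48, so (-6, -2) lies on all three lines and they are concurrent.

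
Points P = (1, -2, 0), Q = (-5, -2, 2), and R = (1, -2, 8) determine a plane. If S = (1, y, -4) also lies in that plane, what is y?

-2

Coplanarity requires PQ · (PR × PS) = 0.
PQ = (-6, 0, 2), PR = (0, 0, 8); the triple product is linear in y with coefficient 48 and constant term 96.
Setting it to zero: y = -2.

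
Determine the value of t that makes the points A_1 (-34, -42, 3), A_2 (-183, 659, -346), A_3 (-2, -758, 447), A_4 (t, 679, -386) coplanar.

Normal to plane A_1A_2A_3: n = (61360, 54988, 84252); plane equation n·P = -4142980.
Requiring n·A_4 = -4142980: (61360)t + (4815580) = -4142980.
So t = -146.

-146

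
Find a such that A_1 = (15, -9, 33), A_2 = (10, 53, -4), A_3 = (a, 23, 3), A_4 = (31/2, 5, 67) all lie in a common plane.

12

Normal to plane A_1A_2A_4: n = (2626, 303/2, -101); plane equation n·P = 69387/2.
Requiring n·A_3 = 69387/2: (2626)a + (6363/2) = 69387/2.
So a = 12.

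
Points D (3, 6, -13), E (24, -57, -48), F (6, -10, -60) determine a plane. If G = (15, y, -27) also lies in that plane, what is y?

-29

A normal to the plane is n = DE × DF = (2401, 882, -147).
G lies in the plane iff n · DG = 0.
This gives (882)y + (25578) = 0, so y = -29.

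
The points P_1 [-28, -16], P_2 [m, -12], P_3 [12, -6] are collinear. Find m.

-12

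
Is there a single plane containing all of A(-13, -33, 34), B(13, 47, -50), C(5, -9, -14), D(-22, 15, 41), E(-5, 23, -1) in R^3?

The plane through A, B, C has normal n = AB × AC = (-1824, -264, -816) and equation n·P = 4680.
Checking the remaining points: n·D = 2712, n·E = 3864.
Since n·D = 2712 ≠ 4680, D is off the plane and the points are not all coplanar.

No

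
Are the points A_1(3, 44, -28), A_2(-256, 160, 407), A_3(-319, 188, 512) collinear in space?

No

A_1A_2 = (-259, 116, 435), A_1A_3 = (-322, 144, 540).
Comparing components 3 and 1: (435)(-322) − (-259)(540) = -210 ≠ 0, so A_1A_2 and A_1A_3 are not parallel and the points are not collinear.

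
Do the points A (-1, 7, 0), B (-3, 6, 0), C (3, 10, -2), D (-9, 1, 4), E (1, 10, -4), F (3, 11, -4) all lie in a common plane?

Yes

The plane through A, B, C has normal n = AB × AC = (2, -4, -2) and equation n·P = -30.
Checking the remaining points: n·D = -30, n·E = -30, n·F = -30.
All equal -30, so all 6 points lie in one plane.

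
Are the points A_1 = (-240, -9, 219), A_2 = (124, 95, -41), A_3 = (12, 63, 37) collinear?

No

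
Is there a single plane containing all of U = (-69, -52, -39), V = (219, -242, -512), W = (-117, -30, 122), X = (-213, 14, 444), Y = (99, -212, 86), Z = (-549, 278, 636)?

The plane through U, V, W has normal n = UV × UW = (-20184, -23664, -2784) and equation n·P = 2731800.
Checking the remaining points: n·X = 2731800, n·Y = 2779128, n·Z = 2731800.
Since n·Y = 2779128 ≠ 2731800, Y is off the plane and the points are not all coplanar.

No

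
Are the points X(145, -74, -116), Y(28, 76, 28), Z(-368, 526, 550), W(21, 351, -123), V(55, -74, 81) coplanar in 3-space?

No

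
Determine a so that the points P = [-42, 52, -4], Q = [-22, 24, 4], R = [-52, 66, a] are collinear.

Collinearity requires PQ × PR = 0; each component is linear in a.
The x-component gives (-28)a + (-224) = 0, so a = -8.
The remaining components then also vanish.

-8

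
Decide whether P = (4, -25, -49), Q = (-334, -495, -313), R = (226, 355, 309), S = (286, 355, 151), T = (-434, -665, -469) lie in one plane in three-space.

The plane through P, Q, R has normal n = PQ × PR = (-67940, 62396, -24100) and equation n·X = -650760.
Checking the remaining points: n·S = -919360, n·T = -704480.
Since n·S = -919360 ≠ -650760, S is off the plane and the points are not all coplanar.

No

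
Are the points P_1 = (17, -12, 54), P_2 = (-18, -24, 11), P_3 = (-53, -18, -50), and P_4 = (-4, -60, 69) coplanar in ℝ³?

Yes

The four points are coplanar iff the 3×3 determinant with rows P_1P_2, P_1P_3, P_1P_4 is zero.
Rows: (-35, -12, -43), (-70, -6, -104), (-21, -48, 15).
Expanding along the first row: (-35)(-5082) − (-12)(-3234) + (-43)(3234) = 0.
Zero determinant ⇒ coplanar.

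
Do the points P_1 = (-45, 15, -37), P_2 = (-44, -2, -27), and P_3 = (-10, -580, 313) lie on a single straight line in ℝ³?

P_1P_2 = (1, -17, 10), P_1P_3 = (35, -595, 350).
Each component of P_1P_3 is 35 times the corresponding component of P_1P_2, so P_1P_3 = 35·P_1P_2 and the points are collinear.

Yes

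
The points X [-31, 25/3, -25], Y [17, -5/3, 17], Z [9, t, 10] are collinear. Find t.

Direction XY = (48, -10, 42). From the x-coordinate of Z, the parameter along the line is τ = (9 − (-31))/48 = 5/6.
Then t = 25/3 + 5/6·(-10) = 0.

0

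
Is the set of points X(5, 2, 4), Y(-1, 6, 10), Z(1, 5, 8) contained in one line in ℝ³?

XY = (-6, 4, 6), XZ = (-4, 3, 4).
Comparing components 2 and 3: (4)(4) − (6)(3) = -2 ≠ 0, so XY and XZ are not parallel and the points are not collinear.

No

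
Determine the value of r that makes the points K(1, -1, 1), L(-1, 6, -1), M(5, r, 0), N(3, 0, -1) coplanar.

-5

Normal to plane KLN: n = (-12, -8, -16); plane equation n·P = -20.
Requiring n·M = -20: (-8)r + (-60) = -20.
So r = -5.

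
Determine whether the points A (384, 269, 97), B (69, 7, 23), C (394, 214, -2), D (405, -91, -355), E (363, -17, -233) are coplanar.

No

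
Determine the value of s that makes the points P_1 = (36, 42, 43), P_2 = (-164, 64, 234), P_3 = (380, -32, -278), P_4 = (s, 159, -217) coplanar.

The points are coplanar iff P_1P_2 · (P_1P_3 × P_1P_4) = 0.
Expanding, this is linear in s: (7072)s + (-1958944) = 0.
So s = 277.

277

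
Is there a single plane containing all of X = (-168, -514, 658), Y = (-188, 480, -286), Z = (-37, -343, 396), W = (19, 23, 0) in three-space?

A normal to the plane through X, Y, Z is n = XY × XZ = (-99004, -128904, -133634).
The plane has equation n·P = -5041844. For W: n·W = -4845868.
-4845868 ≠ -5041844, so W is off the plane.

No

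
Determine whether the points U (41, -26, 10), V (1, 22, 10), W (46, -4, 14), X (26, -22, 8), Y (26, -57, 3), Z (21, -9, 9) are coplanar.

Yes

The plane through U, V, W has normal n = UV × UW = (192, 160, -1120) and equation n·P = -7488.
Checking the remaining points: n·X = -7488, n·Y = -7488, n·Z = -7488.
All equal -7488, so all 6 points lie in one plane.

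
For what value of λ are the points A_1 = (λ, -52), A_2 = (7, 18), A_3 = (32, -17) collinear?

Collinearity: (A_1 − A_2) must be parallel to (A_3 − A_2) = (25, -35).
Cross-multiplying the components: (λ − 7)·(-35) = (-70)·(25).
Solving gives λ = 57.

57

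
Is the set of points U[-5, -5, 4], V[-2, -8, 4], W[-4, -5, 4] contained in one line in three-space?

No

UV = (3, -3, 0), UW = (1, 0, 0).
UV × UW = (0, 0, 3).
The cross product is nonzero, so the points do not lie on one line.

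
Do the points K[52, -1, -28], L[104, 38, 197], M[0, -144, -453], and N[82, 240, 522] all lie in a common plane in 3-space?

Yes

The four points are coplanar iff the 3×3 determinant with rows KL, KM, KN is zero.
Rows: (52, 39, 225), (-52, -143, -425), (30, 241, 550).
Expanding along the first row: (52)(23775) − (39)(-15850) + (225)(-8242) = 0.
Zero determinant ⇒ coplanar.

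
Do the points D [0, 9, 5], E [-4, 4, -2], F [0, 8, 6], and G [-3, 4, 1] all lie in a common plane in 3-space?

Yes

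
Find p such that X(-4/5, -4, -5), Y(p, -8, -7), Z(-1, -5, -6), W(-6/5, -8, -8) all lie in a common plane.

The points are coplanar iff XY · (XZ × XW) = 0.
Expanding, this is linear in p: (-1)p + (-4/5) = 0.
So p = -4/5.

-4/5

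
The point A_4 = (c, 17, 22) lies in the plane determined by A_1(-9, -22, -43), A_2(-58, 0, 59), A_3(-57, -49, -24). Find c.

Coplanarity requires A_1A_2 · (A_1A_3 × A_1A_4) = 0.
A_1A_2 = (-49, 22, 102), A_1A_3 = (-48, -27, 19); the triple product is linear in c with coefficient 3172 and constant term 28548.
Setting it to zero: c = -9.

-9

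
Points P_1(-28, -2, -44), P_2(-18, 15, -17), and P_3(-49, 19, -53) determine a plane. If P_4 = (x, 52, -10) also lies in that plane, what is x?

The plane through P_1, P_2, P_3 has equation −720x − 477y + 567z = -3834.
Substituting P_4: (-720)x + (-30474) = -3834, so x = -37.

-37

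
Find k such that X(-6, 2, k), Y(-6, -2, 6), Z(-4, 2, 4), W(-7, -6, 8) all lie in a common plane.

Coplanarity ⇔ det[XY; XZ; XW] = 0.
Expanding, this is linear in k: (4)k + (-16) = 0.
So k = 4.

4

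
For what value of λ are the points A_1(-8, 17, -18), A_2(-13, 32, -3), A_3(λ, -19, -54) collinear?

4

Direction A_1A_2 = (-5, 15, 15). From the y-coordinate of A_3, the parameter along the line is τ = (-19 − 17)/15 = -12/5.
Then λ = (-8) + (-12/5)·(-5) = 4.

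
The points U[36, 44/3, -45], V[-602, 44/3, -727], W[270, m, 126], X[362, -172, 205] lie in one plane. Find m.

-406/3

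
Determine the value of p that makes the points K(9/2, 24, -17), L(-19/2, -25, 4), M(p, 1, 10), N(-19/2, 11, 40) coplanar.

Coplanarity ⇔ det[KL; KM; KN] = 0.
Expanding, this is linear in p: (2520)p + (13860) = 0.
So p = -11/2.

-11/2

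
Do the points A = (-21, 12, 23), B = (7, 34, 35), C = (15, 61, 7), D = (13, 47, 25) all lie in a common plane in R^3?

Yes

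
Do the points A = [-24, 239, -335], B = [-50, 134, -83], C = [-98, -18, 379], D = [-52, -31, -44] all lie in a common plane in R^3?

With A as base: AB = (-26, -105, 252), AC = (-74, -257, 714), AD = (-28, -270, 291).
AC × AD = (117993, 1542, 12784).
AB · (AC × AD) = -8160.
Since -8160 ≠ 0, the four points are not coplanar.

No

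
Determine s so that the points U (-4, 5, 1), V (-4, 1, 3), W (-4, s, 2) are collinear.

3

Collinearity requires UV × UW = 0; each component is linear in s.
The x-component gives (-2)s + (6) = 0, so s = 3.
The remaining components then also vanish.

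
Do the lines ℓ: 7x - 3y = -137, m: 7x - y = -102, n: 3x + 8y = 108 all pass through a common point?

No

The three lines meet at one point iff the augmented coefficient matrix [aᵢ bᵢ cᵢ] has rank < 3, i.e. its determinant vanishes.
Here the determinant is 59.
Nonzero, so no common point exists.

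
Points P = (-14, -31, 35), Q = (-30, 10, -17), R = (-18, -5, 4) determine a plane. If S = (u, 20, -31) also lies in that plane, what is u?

-38

A normal to the plane is n = PQ × PR = (81, -288, -252).
S lies in the plane iff n · PS = 0.
This gives (81)u + (3078) = 0, so u = -38.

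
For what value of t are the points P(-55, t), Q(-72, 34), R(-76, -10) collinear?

221

Collinearity: (P − Q) must be parallel to (R − Q) = (-4, -44).
Cross-multiplying the components: (t − 34)·(-4) = (17)·(-44).
Solving gives t = 221.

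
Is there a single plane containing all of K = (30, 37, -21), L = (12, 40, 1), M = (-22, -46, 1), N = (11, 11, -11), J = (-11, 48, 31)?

The plane through K, L, M has normal n = KL × KM = (1892, -748, 1650) and equation n·P = -5566.
Checking the remaining points: n·N = -5566, n·J = -5566.
All equal -5566, so all 5 points lie in one plane.

Yes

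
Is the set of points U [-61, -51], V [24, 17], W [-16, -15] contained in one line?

UV = (85, 68), UW = (45, 36).
det[UV; UW] = (85)(36) − (68)(45) = 0.
The determinant is zero, so the points are collinear.

Yes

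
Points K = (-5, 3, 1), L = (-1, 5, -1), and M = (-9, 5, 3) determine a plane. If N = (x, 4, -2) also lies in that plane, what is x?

Coplanarity requires KL · (KM × KN) = 0.
KL = (4, 2, -2), KM = (-4, 2, 2); the triple product is linear in x with coefficient 8 and constant term -8.
Setting it to zero: x = 1.

1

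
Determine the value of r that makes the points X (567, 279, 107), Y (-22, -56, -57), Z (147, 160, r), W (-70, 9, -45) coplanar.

23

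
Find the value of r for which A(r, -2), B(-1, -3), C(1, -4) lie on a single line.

-3

The three points are collinear iff det[AB; AC] = 0.
This determinant is linear in r: (1)r + (3) = 0, so r = -3.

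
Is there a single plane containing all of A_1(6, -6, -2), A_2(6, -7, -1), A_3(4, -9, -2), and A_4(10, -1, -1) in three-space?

With A_1 as base: A_1A_2 = (0, -1, 1), A_1A_3 = (-2, -3, 0), A_1A_4 = (4, 5, 1).
A_1A_3 × A_1A_4 = (-3, 2, 2).
A_1A_2 · (A_1A_3 × A_1A_4) = 0.
The scalar triple product vanishes, so the four points are coplanar.

Yes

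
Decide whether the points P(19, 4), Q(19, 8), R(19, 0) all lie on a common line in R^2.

Yes

PQ = (0, 4), PR = (0, -4).
Twice the signed area of △PQR is (0)(-4) − (4)(0) = 0.
The triangle is degenerate (zero area), so the points are collinear.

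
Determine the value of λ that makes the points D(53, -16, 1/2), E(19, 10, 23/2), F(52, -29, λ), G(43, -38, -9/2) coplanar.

-3

The points are coplanar iff DE · (DF × DG) = 0.
Expanding, this is linear in λ: (-1008)λ + (-3024) = 0.
So λ = -3.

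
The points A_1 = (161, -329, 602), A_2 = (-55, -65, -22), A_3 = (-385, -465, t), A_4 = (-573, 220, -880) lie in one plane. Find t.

The points are coplanar iff A_1A_2 · (A_1A_3 × A_1A_4) = 0.
Expanding, this is linear in t: (-75192)t + (37445616) = 0.
So t = 498.

498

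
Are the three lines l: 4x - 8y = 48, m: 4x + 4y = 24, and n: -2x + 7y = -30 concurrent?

Yes

The three lines meet at one point iff the augmented coefficient matrix [aᵢ bᵢ cᵢ] has rank < 3, i.e. its determinant vanishes.
Here the determinant is 0.
It vanishes, so the lines are concurrent at (8, -2).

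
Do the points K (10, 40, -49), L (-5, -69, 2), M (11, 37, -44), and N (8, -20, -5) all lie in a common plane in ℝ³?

Yes

A normal to the plane through K, L, M is n = KL × KM = (-392, 126, 154).
The plane has equation n·P = -6426. For N: n·N = -6426.
Equal, so N lies in the plane and all four are coplanar.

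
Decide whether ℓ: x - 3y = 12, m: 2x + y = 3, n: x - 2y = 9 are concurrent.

The three lines meet at one point iff the augmented coefficient matrix [aᵢ bᵢ cᵢ] has rank < 3, i.e. its determinant vanishes.
Here the determinant is 0.
It vanishes, so the lines are concurrent at (3, -3).

Yes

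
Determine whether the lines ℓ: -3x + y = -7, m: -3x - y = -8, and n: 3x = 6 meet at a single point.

Intersecting ℓ and m: solving the 2×2 system gives (x, y) = (5/2, 1/2).
Substitute into n: (3)(5/2) + (0)(1/2) = 15/2.
But n requires 6 ≠ 15/2, so the three lines have no common point.

No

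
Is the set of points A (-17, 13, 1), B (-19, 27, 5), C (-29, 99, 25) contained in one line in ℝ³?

No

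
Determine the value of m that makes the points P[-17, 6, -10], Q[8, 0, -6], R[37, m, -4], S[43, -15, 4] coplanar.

-3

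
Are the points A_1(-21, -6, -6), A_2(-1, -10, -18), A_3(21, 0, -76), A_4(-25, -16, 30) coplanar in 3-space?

Yes

With A_1 as base: A_1A_2 = (20, -4, -12), A_1A_3 = (42, 6, -70), A_1A_4 = (-4, -10, 36).
A_1A_3 × A_1A_4 = (-484, -1232, -396).
A_1A_2 · (A_1A_3 × A_1A_4) = 0.
The scalar triple product vanishes, so the four points are coplanar.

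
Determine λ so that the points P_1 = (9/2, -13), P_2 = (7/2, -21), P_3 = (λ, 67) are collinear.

29/2

The three points are collinear iff det[P_1P_2; P_1P_3] = 0.
This determinant is linear in λ: (8)λ + (-116) = 0, so λ = 29/2.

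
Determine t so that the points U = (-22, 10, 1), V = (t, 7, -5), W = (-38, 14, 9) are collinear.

Collinearity requires UV × UW = 0; each component is linear in t.
The y-component gives (-8)t + (-80) = 0, so t = -10.
The remaining components then also vanish.

-10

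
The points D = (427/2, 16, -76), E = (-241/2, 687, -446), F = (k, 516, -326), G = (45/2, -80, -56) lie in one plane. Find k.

The points are coplanar iff DE · (DF × DG) = 0.
Expanding, this is linear in k: (22100)k + (-3337100) = 0.
So k = 151.

151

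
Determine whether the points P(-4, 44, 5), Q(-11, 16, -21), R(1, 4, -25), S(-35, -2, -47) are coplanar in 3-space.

Yes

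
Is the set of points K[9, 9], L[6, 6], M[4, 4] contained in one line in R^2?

Yes

KL = (-3, -3), KM = (-5, -5).
Checking proportionality: KM = 5/3·KL, so the vectors are parallel and the points are collinear.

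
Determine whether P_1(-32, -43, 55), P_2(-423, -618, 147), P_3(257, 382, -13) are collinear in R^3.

Yes

P_1P_2 = (-391, -575, 92), P_1P_3 = (289, 425, -68).
Each component of P_1P_3 is -17/23 times the corresponding component of P_1P_2, so P_1P_3 = -17/23·P_1P_2 and the points are collinear.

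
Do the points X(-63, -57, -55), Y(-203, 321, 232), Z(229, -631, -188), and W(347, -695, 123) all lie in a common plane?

A normal to the plane through X, Y, Z is n = XY × XZ = (114464, 65184, -30016).
The plane has equation n·P = -9275840. For W: n·W = -9275840.
Equal, so W lies in the plane and all four are coplanar.

Yes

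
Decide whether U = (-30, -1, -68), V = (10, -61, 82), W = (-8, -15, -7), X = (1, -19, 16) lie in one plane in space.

Yes

The four points are coplanar iff the 3×3 determinant with rows UV, UW, UX is zero.
Rows: (40, -60, 150), (22, -14, 61), (31, -18, 84).
Expanding along the first row: (40)(-78) − (-60)(-43) + (150)(38) = 0.
Zero determinant ⇒ coplanar.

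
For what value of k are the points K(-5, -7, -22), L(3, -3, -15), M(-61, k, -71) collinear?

Direction KL = (8, 4, 7). From the x-coordinate of M, the parameter along the line is τ = (-61 − (-5))/8 = -7.
Then k = (-7) + (-7)·(4) = -35.

-35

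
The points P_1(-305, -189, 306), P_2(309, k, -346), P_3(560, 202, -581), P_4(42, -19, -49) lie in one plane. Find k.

-268

Normal to plane P_1P_3P_4: n = (11985, -714, 11373); plane equation n·P = -40341.
Requiring n·P_2 = -40341: (-714)k + (-231693) = -40341.
So k = -268.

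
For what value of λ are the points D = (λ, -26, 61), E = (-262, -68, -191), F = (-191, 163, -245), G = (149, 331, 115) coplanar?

Coplanarity ⇔ det[DE; DF; DG] = 0.
Expanding, this is linear in λ: (-92232)λ + (-5533920) = 0.
So λ = -60.

-60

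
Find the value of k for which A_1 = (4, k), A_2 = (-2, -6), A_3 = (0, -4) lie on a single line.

Collinearity: (A_1 − A_2) must be parallel to (A_3 − A_2) = (2, 2).
Cross-multiplying the components: (k − (-6))·(2) = (6)·(2).
Solving gives k = 0.

0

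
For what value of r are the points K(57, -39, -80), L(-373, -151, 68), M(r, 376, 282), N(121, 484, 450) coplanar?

Normal to plane KLN: n = (-136764, 237372, -217722); plane equation n·P = 364704.
Requiring n·M = 364704: (-136764)r + (27854268) = 364704.
So r = 201.

201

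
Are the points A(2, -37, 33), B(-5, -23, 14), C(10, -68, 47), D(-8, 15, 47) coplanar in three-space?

No

With A as base: AB = (-7, 14, -19), AC = (8, -31, 14), AD = (-10, 52, 14).
AC × AD = (-1162, -252, 106).
AB · (AC × AD) = 2592.
Since 2592 ≠ 0, the four points are not coplanar.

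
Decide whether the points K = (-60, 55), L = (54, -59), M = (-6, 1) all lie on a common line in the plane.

Yes

KL = (114, -114), KM = (54, -54).
Checking proportionality: KM = 9/19·KL, so the vectors are parallel and the points are collinear.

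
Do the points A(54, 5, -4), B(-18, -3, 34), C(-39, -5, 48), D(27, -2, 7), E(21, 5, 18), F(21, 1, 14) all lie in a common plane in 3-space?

The plane through A, B, C has normal n = AB × AC = (-36, 210, -24) and equation n·P = -798.
Checking the remaining points: n·D = -1560, n·E = -138, n·F = -882.
Since n·D = -1560 ≠ -798, D is off the plane and the points are not all coplanar.

No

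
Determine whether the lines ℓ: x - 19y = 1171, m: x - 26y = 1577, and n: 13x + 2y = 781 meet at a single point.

Yes

The three lines meet at one point iff the augmented coefficient matrix [aᵢ bᵢ cᵢ] has rank < 3, i.e. its determinant vanishes.
Here the determinant is 0.
It vanishes, so the lines are concurrent at (69, -58).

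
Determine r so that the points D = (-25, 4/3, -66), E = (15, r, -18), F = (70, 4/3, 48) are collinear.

Collinearity requires DE × DF = 0; each component is linear in r.
The x-component gives (114)r + (-152) = 0, so r = 4/3.
The remaining components then also vanish.

4/3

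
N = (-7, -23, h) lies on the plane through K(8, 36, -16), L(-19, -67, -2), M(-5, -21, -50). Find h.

-18

The plane through K, L, M has equation 4300x − 1100y + 200z = -8400.
Substituting N: (200)h + (-4800) = -8400, so h = -18.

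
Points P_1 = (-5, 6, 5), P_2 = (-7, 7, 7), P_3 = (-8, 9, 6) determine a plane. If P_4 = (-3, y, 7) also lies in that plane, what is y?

A normal to the plane is n = P_1P_2 × P_1P_3 = (-5, -4, -3).
P_4 lies in the plane iff n · P_1P_4 = 0.
This gives (-4)y + (8) = 0, so y = 2.

2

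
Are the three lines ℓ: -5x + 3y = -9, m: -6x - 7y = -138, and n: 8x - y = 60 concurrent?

The three lines meet at one point iff the augmented coefficient matrix [aᵢ bᵢ cᵢ] has rank < 3, i.e. its determinant vanishes.
Here the determinant is 0.
It vanishes, so the lines are concurrent at (9, 12).

Yes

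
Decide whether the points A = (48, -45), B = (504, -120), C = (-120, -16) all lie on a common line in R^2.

No

AB = (456, -75), AC = (-168, 29).
det[AB; AC] = (456)(29) − (-75)(-168) = 624.
The determinant is nonzero, so they are not collinear.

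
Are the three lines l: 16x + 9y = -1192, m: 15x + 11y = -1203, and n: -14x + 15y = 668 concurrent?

Intersecting l and m: solving the 2×2 system gives (x, y) = (-2285/41, -1368/41).
Substitute into n: (-14)(-2285/41) + (15)(-1368/41) = 11470/41.
But n requires 668 ≠ 11470/41, so the three lines have no common point.

No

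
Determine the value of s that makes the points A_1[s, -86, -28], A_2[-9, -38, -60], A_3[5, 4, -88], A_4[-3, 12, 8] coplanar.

Coplanarity ⇔ det[A_1A_2; A_1A_3; A_1A_4] = 0.
Expanding, this is linear in s: (-4256)s + (-106400) = 0.
So s = -25.

-25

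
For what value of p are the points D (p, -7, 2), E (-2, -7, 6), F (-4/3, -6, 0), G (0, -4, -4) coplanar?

-2

The points are coplanar iff DE · (DF × DG) = 0.
Expanding, this is linear in p: (-8)p + (-16) = 0.
So p = -2.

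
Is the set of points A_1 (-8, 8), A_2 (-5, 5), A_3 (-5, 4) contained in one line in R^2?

A_1A_2 = (3, -3), A_1A_3 = (3, -4).
det[A_1A_2; A_1A_3] = (3)(-4) − (-3)(3) = -3.
The determinant is nonzero, so they are not collinear.

No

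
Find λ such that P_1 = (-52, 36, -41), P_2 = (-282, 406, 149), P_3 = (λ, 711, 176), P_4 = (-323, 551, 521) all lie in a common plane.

-493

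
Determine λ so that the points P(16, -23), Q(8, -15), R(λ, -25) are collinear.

The three points are collinear iff det[PQ; PR] = 0.
This determinant is linear in λ: (-8)λ + (144) = 0, so λ = 18.

18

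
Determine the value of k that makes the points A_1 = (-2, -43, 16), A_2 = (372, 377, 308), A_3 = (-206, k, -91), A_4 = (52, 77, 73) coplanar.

The points are coplanar iff A_1A_2 · (A_1A_3 × A_1A_4) = 0.
Expanding, this is linear in k: (5550)k + (349650) = 0.
So k = -63.

-63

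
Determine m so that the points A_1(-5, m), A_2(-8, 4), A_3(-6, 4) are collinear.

The three points are collinear iff det[A_1A_2; A_1A_3] = 0.
This determinant is linear in m: (2)m + (-8) = 0, so m = 4.

4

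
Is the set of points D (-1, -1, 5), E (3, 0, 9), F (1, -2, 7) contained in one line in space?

No

DE = (4, 1, 4), DF = (2, -1, 2).
Comparing components 2 and 3: (1)(2) − (4)(-1) = 6 ≠ 0, so DE and DF are not parallel and the points are not collinear.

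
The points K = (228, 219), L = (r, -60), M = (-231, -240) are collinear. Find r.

Collinearity: (L − K) must be parallel to (M − K) = (-459, -459).
Cross-multiplying the components: (r − 228)·(-459) = (-279)·(-459).
Solving gives r = -51.

-51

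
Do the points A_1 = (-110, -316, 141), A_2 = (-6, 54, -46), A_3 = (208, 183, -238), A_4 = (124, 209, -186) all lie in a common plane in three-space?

With A_1 as base: A_1A_2 = (104, 370, -187), A_1A_3 = (318, 499, -379), A_1A_4 = (234, 525, -327).
A_1A_3 × A_1A_4 = (35802, 15300, 50184).
A_1A_2 · (A_1A_3 × A_1A_4) = 0.
The scalar triple product vanishes, so the four points are coplanar.

Yes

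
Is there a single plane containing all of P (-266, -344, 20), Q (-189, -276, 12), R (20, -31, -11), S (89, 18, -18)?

No

The four points are coplanar iff the 3×3 determinant with rows PQ, PR, PS is zero.
Rows: (77, 68, -8), (286, 313, -31), (355, 362, -38).
Expanding along the first row: (77)(-672) − (68)(137) + (-8)(-7583) = -396.
Nonzero ⇒ not coplanar.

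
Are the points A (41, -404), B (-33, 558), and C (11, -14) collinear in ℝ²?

AB = (-74, 962), AC = (-30, 390).
det[AB; AC] = (-74)(390) − (962)(-30) = 0.
The determinant is zero, so the points are collinear.

Yes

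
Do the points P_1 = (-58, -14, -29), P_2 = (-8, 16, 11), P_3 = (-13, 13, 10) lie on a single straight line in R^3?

No

P_1P_2 = (50, 30, 40), P_1P_3 = (45, 27, 39).
P_1P_2 × P_1P_3 = (90, -150, 0).
The cross product is nonzero, so the points do not lie on one line.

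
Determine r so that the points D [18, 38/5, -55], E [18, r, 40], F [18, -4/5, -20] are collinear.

-76/5

Direction DF = (0, -42/5, 35). From the z-coordinate of E, the parameter along the line is τ = (40 − (-55))/35 = 19/7.
Then r = 38/5 + 19/7·(-42/5) = -76/5.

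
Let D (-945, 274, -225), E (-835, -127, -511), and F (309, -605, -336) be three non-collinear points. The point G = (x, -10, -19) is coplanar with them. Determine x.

A normal to the plane is n = DE × DF = (-206883, -346434, 406164).
G lies in the plane iff n · DG = 0.
This gives (-206883)x + (-13447395) = 0, so x = -65.

-65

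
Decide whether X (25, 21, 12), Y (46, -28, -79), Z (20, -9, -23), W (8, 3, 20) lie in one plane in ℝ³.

No

The four points are coplanar iff the 3×3 determinant with rows XY, XZ, XW is zero.
Rows: (21, -49, -91), (-5, -30, -35), (-17, -18, 8).
Expanding along the first row: (21)(-870) − (-49)(-635) + (-91)(-420) = -11165.
Nonzero ⇒ not coplanar.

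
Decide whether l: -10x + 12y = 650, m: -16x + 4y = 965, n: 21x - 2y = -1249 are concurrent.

No

The three lines meet at one point iff the augmented coefficient matrix [aᵢ bᵢ cᵢ] has rank < 3, i.e. its determinant vanishes.
Here the determinant is 232.
Nonzero, so no common point exists.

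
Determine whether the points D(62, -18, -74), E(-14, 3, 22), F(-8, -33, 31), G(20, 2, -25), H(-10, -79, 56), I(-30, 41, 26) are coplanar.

The plane through D, E, F has normal n = DE × DF = (3645, 1260, 2610) and equation n·P = 10170.
Checking the remaining points: n·G = 10170, n·H = 10170, n·I = 10170.
All equal 10170, so all 6 points lie in one plane.

Yes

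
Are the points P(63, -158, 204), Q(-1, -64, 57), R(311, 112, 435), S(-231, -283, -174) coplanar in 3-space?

A normal to the plane through P, Q, R is n = PQ × PR = (61404, -21672, -40592).
The plane has equation n·X = -988140. For S: n·S = -988140.
Equal, so S lies in the plane and all four are coplanar.

Yes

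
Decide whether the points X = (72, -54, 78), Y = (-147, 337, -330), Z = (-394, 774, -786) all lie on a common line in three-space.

XY = (-219, 391, -408), XZ = (-466, 828, -864).
Comparing components 3 and 1: (-408)(-466) − (-219)(-864) = 912 ≠ 0, so XY and XZ are not parallel and the points are not collinear.

No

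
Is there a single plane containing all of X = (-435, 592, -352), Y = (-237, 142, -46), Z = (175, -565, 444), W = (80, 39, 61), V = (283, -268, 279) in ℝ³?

The plane through X, Y, Z has normal n = XY × XZ = (-4158, 29052, 45414) and equation n·P = 3021786.
Checking the remaining points: n·W = 3570642, n·V = 3707856.
Since n·W = 3570642 ≠ 3021786, W is off the plane and the points are not all coplanar.

No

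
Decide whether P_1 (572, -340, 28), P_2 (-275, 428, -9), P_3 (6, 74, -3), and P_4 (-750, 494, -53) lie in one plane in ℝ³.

No

With P_1 as base: P_1P_2 = (-847, 768, -37), P_1P_3 = (-566, 414, -31), P_1P_4 = (-1322, 834, -81).
P_1P_3 × P_1P_4 = (-7680, -4864, 75264).
P_1P_2 · (P_1P_3 × P_1P_4) = -15360.
Since -15360 ≠ 0, the four points are not coplanar.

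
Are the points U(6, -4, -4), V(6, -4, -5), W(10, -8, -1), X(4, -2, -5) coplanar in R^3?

With U as base: UV = (0, 0, -1), UW = (4, -4, 3), UX = (-2, 2, -1).
UW × UX = (-2, -2, 0).
UV · (UW × UX) = 0.
The scalar triple product vanishes, so the four points are coplanar.

Yes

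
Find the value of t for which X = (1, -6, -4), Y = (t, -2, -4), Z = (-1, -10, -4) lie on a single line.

3

Collinearity requires XY × XZ = 0; each component is linear in t.
The z-component gives (-4)t + (12) = 0, so t = 3.
The remaining components then also vanish.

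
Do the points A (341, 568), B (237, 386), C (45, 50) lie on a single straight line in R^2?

AB = (-104, -182), AC = (-296, -518).
Twice the signed area of △ABC is (-104)(-518) − (-182)(-296) = 0.
The triangle is degenerate (zero area), so the points are collinear.

Yes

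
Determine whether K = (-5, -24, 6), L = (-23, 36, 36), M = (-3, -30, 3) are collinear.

No

KL = (-18, 60, 30), KM = (2, -6, -3).
KL × KM = (0, 6, -12).
The cross product is nonzero, so the points do not lie on one line.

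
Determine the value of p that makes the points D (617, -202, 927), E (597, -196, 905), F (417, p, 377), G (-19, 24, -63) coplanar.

-102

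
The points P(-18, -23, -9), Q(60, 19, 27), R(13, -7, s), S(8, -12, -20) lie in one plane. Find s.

0

Normal to plane PQS: n = (-858, 1794, -234); plane equation n·X = -23712.
Requiring n·R = -23712: (-234)s + (-23712) = -23712.
So s = 0.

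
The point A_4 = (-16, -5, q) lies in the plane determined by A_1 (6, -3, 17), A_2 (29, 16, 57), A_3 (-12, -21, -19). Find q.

3

Coplanarity requires A_1A_2 · (A_1A_3 × A_1A_4) = 0.
A_1A_2 = (23, 19, 40), A_1A_3 = (-18, -18, -36); the triple product is linear in q with coefficient -72 and constant term 216.
Setting it to zero: q = 3.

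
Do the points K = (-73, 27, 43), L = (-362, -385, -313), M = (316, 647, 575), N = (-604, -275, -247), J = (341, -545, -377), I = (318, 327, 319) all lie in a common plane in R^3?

No

The plane through K, L, M has normal n = KL × KM = (1536, 15264, -18912) and equation n·P = -513216.
Checking the remaining points: n·N = -454080, n·J = -665280, n·I = -553152.
Since n·N = -454080 ≠ -513216, N is off the plane and the points are not all coplanar.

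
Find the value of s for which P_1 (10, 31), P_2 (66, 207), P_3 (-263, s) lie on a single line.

-827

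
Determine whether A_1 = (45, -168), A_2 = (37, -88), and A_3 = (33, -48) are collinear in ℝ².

Yes

A_1A_2 = (-8, 80), A_1A_3 = (-12, 120).
Twice the signed area of △A_1A_2A_3 is (-8)(120) − (80)(-12) = 0.
The triangle is degenerate (zero area), so the points are collinear.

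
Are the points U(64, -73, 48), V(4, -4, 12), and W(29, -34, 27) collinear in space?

No

UV = (-60, 69, -36), UW = (-35, 39, -21).
Comparing components 2 and 3: (69)(-21) − (-36)(39) = -45 ≠ 0, so UV and UW are not parallel and the points are not collinear.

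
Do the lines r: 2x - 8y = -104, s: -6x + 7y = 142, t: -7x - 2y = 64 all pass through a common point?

Yes

Intersecting r and s: solving the 2×2 system gives (x, y) = (-12, 10).
Substitute into t: (-7)(-12) + (-2)(10) = 64.
This equals 64, so (-12, 10) lies on all three lines and they are concurrent.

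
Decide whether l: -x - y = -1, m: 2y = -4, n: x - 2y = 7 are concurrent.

Lines aᵢx + bᵢy = cᵢ with pairwise distinct directions are concurrent exactly when det[aᵢ bᵢ cᵢ] = 0.
Here the determinant is 0.
It vanishes, so the lines are concurrent at (3, -2).

Yes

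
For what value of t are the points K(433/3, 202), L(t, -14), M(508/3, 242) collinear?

28/3

Collinearity: (L − K) must be parallel to (M − K) = (25, 40).
Cross-multiplying the components: (t − 433/3)·(40) = (-216)·(25).
Solving gives t = 28/3.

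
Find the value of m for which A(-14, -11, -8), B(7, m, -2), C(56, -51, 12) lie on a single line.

Collinearity requires AB × AC = 0; each component is linear in m.
The x-component gives (20)m + (460) = 0, so m = -23.
The remaining components then also vanish.

-23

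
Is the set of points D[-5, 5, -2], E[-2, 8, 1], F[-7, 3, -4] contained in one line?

Yes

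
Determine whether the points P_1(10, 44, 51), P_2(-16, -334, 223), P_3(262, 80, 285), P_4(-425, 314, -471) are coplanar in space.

The four points are coplanar iff the 3×3 determinant with rows P_1P_2, P_1P_3, P_1P_4 is zero.
Rows: (-26, -378, 172), (252, 36, 234), (-435, 270, -522).
Expanding along the first row: (-26)(-81972) − (-378)(-29754) + (172)(83700) = 5280660.
Nonzero ⇒ not coplanar.

No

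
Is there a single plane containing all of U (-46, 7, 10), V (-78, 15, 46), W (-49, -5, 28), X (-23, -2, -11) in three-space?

The four points are coplanar iff the 3×3 determinant with rows UV, UW, UX is zero.
Rows: (-32, 8, 36), (-3, -12, 18), (23, -9, -21).
Expanding along the first row: (-32)(414) − (8)(-351) + (36)(303) = 468.
Nonzero ⇒ not coplanar.

No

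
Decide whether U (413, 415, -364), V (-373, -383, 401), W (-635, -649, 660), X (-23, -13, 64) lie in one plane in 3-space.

No

With U as base: UV = (-786, -798, 765), UW = (-1048, -1064, 1024), UX = (-436, -428, 428).
UW × UX = (-17120, 2080, -15360).
UV · (UW × UX) = 46080.
Since 46080 ≠ 0, the four points are not coplanar.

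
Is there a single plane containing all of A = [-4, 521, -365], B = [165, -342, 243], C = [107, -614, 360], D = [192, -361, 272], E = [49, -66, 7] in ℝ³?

Yes

The plane through A, B, C has normal n = AB × AC = (64405, -55037, -96022) and equation n·P = 6116133.
Checking the remaining points: n·D = 6116133, n·E = 6116133.
All equal 6116133, so all 5 points lie in one plane.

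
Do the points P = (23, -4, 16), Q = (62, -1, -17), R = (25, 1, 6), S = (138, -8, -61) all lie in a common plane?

No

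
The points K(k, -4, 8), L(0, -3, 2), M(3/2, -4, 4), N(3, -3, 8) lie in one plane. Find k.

7/2

The points are coplanar iff KL · (KM × KN) = 0.
Expanding, this is linear in k: (6)k + (-21) = 0.
So k = 7/2.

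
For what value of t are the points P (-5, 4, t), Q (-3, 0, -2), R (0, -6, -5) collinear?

0

Direction QR = (3, -6, -3). From the x-coordinate of P, the parameter along the line is τ = (-5 − (-3))/3 = -2/3.
Then t = (-2) + (-2/3)·(-3) = 0.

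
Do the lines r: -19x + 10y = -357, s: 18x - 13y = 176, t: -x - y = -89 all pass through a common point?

Yes

Intersecting r and s: solving the 2×2 system gives (x, y) = (43, 46).
Substitute into t: (-1)(43) + (-1)(46) = -89.
This equals -89, so (43, 46) lies on all three lines and they are concurrent.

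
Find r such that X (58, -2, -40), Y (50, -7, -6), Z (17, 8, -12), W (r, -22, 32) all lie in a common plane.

Normal to plane XYZ: n = (-480, -1170, -285); plane equation n·P = -14100.
Requiring n·W = -14100: (-480)r + (16620) = -14100.
So r = 64.

64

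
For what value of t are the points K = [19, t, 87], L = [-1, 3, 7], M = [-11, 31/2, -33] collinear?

Collinearity requires KL × KM = 0; each component is linear in t.
The x-component gives (40)t + (880) = 0, so t = -22.
The remaining components then also vanish.

-22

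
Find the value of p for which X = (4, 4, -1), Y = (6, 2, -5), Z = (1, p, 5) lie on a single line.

Direction XY = (2, -2, -4). From the x-coordinate of Z, the parameter along the line is τ = (1 − 4)/2 = -3/2.
Then p = 4 + (-3/2)·(-2) = 7.

7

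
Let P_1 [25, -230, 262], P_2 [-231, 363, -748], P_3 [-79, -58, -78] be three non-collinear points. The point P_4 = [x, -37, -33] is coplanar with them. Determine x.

-37

Coplanarity requires P_1P_2 · (P_1P_3 × P_1P_4) = 0.
P_1P_2 = (-256, 593, -1010), P_1P_3 = (-104, 172, -340); the triple product is linear in x with coefficient -27900 and constant term -1032300.
Setting it to zero: x = -37.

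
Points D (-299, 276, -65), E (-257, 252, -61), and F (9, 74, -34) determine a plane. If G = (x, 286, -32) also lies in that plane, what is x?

275

Coplanarity requires DE · (DF × DG) = 0.
DE = (42, -24, 4), DF = (308, -202, 31); the triple product is linear in x with coefficient 64 and constant term -17600.
Setting it to zero: x = 275.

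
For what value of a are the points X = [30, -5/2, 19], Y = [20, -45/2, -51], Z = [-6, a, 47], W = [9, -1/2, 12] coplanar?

Normal to plane XYW: n = (280, 1400, -440); plane equation n·P = -3460.
Requiring n·Z = -3460: (1400)a + (-22360) = -3460.
So a = 27/2.

27/2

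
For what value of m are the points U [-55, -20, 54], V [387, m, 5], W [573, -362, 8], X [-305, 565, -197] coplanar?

The points are coplanar iff UV · (UW × UX) = 0.
Expanding, this is linear in m: (169128)m + (39406824) = 0.
So m = -233.

-233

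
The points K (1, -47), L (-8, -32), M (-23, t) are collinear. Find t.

The three points are collinear iff det[KL; KM] = 0.
This determinant is linear in t: (-9)t + (-63) = 0, so t = -7.

-7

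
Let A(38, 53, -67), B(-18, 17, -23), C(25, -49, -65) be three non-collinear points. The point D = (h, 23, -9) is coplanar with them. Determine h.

-34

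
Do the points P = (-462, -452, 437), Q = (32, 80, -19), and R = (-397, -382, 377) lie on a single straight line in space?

Yes

PQ = (494, 532, -456), PR = (65, 70, -60).
Each component of PR is 5/38 times the corresponding component of PQ, so PR = 5/38·PQ and the points are collinear.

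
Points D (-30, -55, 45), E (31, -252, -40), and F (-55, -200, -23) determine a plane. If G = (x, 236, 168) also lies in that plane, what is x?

The plane through D, E, F has equation 1071x + 6273y − 13770z = -996795.
Substituting G: (1071)x + (-832932) = -996795, so x = -153.

-153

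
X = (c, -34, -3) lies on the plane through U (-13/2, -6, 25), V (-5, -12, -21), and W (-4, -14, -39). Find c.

-69/2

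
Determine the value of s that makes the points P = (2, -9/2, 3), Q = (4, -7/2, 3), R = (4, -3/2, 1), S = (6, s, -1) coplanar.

3/2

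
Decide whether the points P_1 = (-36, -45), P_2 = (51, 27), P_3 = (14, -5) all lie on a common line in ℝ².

P_1P_2 = (87, 72), P_1P_3 = (50, 40).
Twice the signed area of △P_1P_2P_3 is (87)(40) − (72)(50) = -120.
The area is nonzero, so the three points are not collinear.

No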